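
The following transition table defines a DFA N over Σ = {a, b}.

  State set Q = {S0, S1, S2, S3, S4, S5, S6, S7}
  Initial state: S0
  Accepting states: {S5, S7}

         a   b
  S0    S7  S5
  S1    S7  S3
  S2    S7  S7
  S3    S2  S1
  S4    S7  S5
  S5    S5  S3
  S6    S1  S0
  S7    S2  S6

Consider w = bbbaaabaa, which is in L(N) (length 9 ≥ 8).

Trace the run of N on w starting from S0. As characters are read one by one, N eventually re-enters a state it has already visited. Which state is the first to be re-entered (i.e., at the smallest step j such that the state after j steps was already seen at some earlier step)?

State sequence: S0 -b-> S5 -b-> S3 -b-> S1 -a-> S7 -a-> S2 -a-> S7 -b-> S6 -a-> S1 -a-> S7
First repeat at step 6: S7 was already visited.

The earliest repeat is at step j = 6: N is in S7, which it already visited at step i = 4.
Since N has 8 states, any run of length ≥ 8 visits 8+1 states, so by pigeonhole some state repeats within the first 8 steps — that repeat gives the pumpable loop.

S7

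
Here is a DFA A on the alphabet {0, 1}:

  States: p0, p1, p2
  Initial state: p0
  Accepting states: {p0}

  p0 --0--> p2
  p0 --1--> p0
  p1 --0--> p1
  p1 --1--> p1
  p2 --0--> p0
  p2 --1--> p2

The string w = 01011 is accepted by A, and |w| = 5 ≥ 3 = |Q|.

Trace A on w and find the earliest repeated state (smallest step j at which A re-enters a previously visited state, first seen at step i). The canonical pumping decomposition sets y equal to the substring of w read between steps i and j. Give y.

State sequence: p0 -0-> p2 -1-> p2 -0-> p0 -1-> p0 -1-> p0
First repeat at step 2: p2 was already visited.

So i = 1, j = 2, giving x = w[0:1] = 0, y = w[1:2] = 1, z = w[2:5] = 011.
Check: |xy| = 2 ≤ 3 and |y| = 1 ≥ 1. Reading y takes A from p2 back to p2, so every xyⁱz is accepted.
Since A has 3 states, any run of length ≥ 3 visits 3+1 states, so by pigeonhole some state repeats within the first 3 steps — that repeat gives the pumpable loop.

1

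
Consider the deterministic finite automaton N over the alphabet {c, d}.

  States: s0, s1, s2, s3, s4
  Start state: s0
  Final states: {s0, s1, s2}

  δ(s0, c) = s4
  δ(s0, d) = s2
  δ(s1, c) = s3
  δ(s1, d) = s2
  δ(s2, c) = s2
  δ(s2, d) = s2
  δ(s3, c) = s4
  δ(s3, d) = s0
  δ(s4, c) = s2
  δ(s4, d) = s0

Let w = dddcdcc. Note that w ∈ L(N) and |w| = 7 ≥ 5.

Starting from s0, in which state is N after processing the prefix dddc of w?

Run of N on the first 4 characters of w = d d d c:
  step 0: s0  (start)
  step 1: s2  (read d: s0→s2)
  step 2: s2  (read d: s2→s2)
  step 3: s2  (read d: s2→s2)
  step 4: s2  (read c: s2→s2)

After reading 4 characters, N is in state s2.
(This kind of state-tracing is the core of the pumping-lemma construction: with 5 states, pigeonhole forces a repeat within the first 5 steps.)

s2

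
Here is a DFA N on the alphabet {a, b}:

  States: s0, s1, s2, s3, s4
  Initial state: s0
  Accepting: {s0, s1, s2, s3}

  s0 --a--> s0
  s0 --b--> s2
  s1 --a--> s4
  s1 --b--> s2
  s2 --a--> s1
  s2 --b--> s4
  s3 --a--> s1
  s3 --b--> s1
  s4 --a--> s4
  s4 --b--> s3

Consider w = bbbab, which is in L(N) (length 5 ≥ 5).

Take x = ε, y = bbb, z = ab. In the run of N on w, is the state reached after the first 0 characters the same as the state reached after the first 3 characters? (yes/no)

no

Run of N on the first 3 characters of w = b b b:
  step 0: s0  (start)
  step 1: s2  (read b: s0→s2)
  step 2: s4  (read b: s2→s4)
  step 3: s3  (read b: s4→s3)

After x (step 0): s0. After xy (step 3): s3.
They differ (s0 ≠ s3), so y is not a cycle from the state after x; this split is not the one the pumping-lemma construction produces, and pumping y need not keep the string in L(N).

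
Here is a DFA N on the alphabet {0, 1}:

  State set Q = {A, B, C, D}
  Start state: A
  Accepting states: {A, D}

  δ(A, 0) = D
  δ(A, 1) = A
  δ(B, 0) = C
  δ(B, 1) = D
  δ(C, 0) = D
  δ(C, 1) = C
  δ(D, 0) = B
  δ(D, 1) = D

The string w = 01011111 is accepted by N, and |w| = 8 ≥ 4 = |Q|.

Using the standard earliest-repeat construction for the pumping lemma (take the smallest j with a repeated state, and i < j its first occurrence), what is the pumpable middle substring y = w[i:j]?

1

Run of N on w = 0 1 0 1 1 1 1 1:
  step 0: A  (start)
  step 1: D  (read 0: A→D)
  step 2: D  (read 1: D→D)   ← first repeat (D seen earlier)
  step 3: B  (read 0: D→B)
  step 4: D  (read 1: B→D)
  step 5: D  (read 1: D→D)
  step 6: D  (read 1: D→D)
  step 7: D  (read 1: D→D)
  step 8: D  (read 1: D→D)

So i = 1, j = 2, giving x = w[0:1] = 0, y = w[1:2] = 1, z = w[2:8] = 011111.
Check: |xy| = 2 ≤ 4 and |y| = 1 ≥ 1. Reading y takes N from D back to D, so every xyⁱz is accepted.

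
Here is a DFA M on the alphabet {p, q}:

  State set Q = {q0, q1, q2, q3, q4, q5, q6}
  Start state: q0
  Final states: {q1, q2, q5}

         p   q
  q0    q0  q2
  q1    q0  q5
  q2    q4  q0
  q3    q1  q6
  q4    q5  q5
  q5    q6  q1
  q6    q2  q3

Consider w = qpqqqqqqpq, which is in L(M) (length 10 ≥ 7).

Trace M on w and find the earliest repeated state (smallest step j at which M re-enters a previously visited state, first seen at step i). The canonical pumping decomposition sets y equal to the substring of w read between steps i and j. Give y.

State sequence: q0 -q-> q2 -p-> q4 -q-> q5 -q-> q1 -q-> q5 -q-> q1 -q-> q5 -q-> q1 -p-> q0 -q-> q2
First repeat at step 5: q5 was already visited.

So i = 3, j = 5, giving x = w[0:3] = qpq, y = w[3:5] = qq, z = w[5:10] = qqqpq.
Check: |xy| = 5 ≤ 7 and |y| = 2 ≥ 1. Reading y takes M from q5 back to q5, so every xyⁱz is accepted.
The DFA has 7 states, so the proof of the pumping lemma guarantees a repeated state among the first 7+1 visited; the segment between the two visits is the pumpable y.

qq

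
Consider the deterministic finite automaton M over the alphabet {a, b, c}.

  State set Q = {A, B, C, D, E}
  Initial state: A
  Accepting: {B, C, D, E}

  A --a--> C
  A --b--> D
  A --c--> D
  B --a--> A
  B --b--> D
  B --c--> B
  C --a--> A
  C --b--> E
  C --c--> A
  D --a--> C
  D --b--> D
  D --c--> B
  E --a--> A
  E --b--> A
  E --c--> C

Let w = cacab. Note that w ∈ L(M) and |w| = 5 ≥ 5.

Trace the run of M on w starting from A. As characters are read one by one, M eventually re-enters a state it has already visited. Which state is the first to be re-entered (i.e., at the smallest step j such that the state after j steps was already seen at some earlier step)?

A

Run of M on w = c a c a b:
  step 0: A  (start)
  step 1: D  (read c: A→D)
  step 2: C  (read a: D→C)
  step 3: A  (read c: C→A)   ← first repeat (A seen earlier)
  step 4: C  (read a: A→C)
  step 5: E  (read b: C→E)

The earliest repeat is at step j = 3: M is in A, which it already visited at step i = 0.
Pumping length from the standard proof: p = 5 (the number of states). The repeated state found above gives |xy| = j ≤ 5 and |y| = j − i ≥ 1.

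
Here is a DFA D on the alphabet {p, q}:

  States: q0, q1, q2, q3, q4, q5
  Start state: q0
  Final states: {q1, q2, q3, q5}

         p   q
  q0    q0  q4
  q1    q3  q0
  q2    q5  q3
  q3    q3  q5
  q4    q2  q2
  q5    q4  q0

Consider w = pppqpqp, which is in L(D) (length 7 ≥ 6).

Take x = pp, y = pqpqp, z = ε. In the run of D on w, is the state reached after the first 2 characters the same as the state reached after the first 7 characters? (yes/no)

State sequence: q0 -p-> q0 -p-> q0 -p-> q0 -q-> q4 -p-> q2 -q-> q3 -p-> q3

After x (step 2): q0. After xy (step 7): q3.
They differ (q0 ≠ q3), so y is not a cycle from the state after x; this split is not the one the pumping-lemma construction produces, and pumping y need not keep the string in L(D).

no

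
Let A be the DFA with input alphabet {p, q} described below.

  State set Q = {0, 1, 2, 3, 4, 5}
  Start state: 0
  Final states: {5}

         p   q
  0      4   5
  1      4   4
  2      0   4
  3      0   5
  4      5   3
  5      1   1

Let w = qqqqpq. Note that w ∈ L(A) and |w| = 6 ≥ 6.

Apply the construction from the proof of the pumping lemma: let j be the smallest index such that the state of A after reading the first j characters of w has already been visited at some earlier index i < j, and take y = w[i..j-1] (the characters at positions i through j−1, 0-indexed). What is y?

qqqqp

Run of A on w = q q q q p q:
  step 0: 0  (start)
  step 1: 5  (read q: 0→5)
  step 2: 1  (read q: 5→1)
  step 3: 4  (read q: 1→4)
  step 4: 3  (read q: 4→3)
  step 5: 0  (read p: 3→0)   ← first repeat (0 seen earlier)
  step 6: 5  (read q: 0→5)

So i = 0, j = 5, giving x = w[0:0] = ε, y = w[0:5] = qqqqp, z = w[5:6] = q.
Check: |xy| = 5 ≤ 6 and |y| = 5 ≥ 1. Reading y takes A from 0 back to 0, so every xyⁱz is accepted.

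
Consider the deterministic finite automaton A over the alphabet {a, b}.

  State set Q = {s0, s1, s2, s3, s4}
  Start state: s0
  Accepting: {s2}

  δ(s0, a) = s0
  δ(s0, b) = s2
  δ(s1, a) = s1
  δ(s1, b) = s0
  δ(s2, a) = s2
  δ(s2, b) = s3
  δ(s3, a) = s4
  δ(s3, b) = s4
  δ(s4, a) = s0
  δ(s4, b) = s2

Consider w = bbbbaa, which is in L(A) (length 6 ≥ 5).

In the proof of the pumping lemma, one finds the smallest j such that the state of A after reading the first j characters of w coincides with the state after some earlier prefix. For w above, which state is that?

Run of A on w = b b b b a a:
  step 0: s0  (start)
  step 1: s2  (read b: s0→s2)
  step 2: s3  (read b: s2→s3)
  step 3: s4  (read b: s3→s4)
  step 4: s2  (read b: s4→s2)   ← first repeat (s2 seen earlier)
  step 5: s2  (read a: s2→s2)
  step 6: s2  (read a: s2→s2)

The earliest repeat is at step j = 4: A is in s2, which it already visited at step i = 1.
Since A has 5 states, any run of length ≥ 5 visits 5+1 states, so by pigeonhole some state repeats within the first 5 steps — that repeat gives the pumpable loop.

s2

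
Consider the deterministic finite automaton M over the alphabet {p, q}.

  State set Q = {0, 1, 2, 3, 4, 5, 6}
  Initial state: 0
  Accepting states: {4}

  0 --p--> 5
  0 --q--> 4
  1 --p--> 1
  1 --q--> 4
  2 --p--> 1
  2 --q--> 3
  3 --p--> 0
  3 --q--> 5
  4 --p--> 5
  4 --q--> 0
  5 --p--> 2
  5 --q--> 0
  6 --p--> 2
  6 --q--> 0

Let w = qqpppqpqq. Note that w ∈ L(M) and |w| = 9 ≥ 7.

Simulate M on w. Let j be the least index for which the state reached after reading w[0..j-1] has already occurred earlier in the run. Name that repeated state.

0

State sequence: 0 -q-> 4 -q-> 0 -p-> 5 -p-> 2 -p-> 1 -q-> 4 -p-> 5 -q-> 0 -q-> 4
First repeat at step 2: 0 was already visited.

The earliest repeat is at step j = 2: M is in 0, which it already visited at step i = 0.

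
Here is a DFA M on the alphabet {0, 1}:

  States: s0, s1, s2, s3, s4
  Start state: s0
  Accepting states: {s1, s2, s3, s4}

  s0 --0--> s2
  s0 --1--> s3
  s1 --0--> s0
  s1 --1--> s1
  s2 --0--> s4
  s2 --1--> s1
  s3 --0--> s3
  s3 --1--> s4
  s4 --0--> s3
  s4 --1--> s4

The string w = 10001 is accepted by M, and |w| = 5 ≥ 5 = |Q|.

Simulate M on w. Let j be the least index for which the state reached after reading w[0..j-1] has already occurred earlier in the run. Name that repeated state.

Run of M on w = 1 0 0 0 1:
  step 0: s0  (start)
  step 1: s3  (read 1: s0→s3)
  step 2: s3  (read 0: s3→s3)   ← first repeat (s3 seen earlier)
  step 3: s3  (read 0: s3→s3)
  step 4: s3  (read 0: s3→s3)
  step 5: s4  (read 1: s3→s4)

The earliest repeat is at step j = 2: M is in s3, which it already visited at step i = 1.
Pumping length from the standard proof: p = 5 (the number of states). The repeated state found above gives |xy| = j ≤ 5 and |y| = j − i ≥ 1.

s3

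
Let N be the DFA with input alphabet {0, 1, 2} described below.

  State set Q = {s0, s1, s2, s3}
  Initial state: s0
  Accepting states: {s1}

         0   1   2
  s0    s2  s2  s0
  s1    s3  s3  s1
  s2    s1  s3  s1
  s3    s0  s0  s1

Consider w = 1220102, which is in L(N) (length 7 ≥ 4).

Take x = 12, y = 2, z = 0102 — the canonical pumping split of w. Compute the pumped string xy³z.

xy^3z = 12·2·2·2·0102 = 122220102.
Reading y = 2 takes N from s1 back to s1, so after x·y·y·y the machine is still in s1, and z then leads to the accepting state s1. Hence 122220102 ∈ L(N).

122220102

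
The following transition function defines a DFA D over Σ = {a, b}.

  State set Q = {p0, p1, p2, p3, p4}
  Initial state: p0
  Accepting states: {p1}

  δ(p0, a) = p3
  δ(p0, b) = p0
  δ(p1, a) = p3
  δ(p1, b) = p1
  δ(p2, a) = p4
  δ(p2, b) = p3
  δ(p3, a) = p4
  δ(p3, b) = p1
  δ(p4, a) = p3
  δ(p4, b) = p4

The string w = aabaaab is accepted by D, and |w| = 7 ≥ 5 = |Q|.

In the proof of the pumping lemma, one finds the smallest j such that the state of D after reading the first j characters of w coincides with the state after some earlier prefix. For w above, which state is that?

p4

State sequence: p0 -a-> p3 -a-> p4 -b-> p4 -a-> p3 -a-> p4 -a-> p3 -b-> p1
First repeat at step 3: p4 was already visited.

The earliest repeat is at step j = 3: D is in p4, which it already visited at step i = 2.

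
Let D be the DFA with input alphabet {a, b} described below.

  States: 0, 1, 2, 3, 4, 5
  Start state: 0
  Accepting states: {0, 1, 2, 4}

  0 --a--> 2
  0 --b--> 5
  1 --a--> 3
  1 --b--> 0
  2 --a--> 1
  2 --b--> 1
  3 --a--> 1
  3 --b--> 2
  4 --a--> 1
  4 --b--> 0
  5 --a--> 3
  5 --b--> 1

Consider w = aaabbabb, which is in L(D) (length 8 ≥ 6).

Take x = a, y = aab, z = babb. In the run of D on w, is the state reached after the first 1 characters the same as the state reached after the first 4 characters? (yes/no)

Run of D on the first 4 characters of w = a a a b:
  step 0: 0  (start)
  step 1: 2  (read a: 0→2)
  step 2: 1  (read a: 2→1)
  step 3: 3  (read a: 1→3)
  step 4: 2  (read b: 3→2)

After x (step 1): 2. After xy (step 4): 2.
They match, so y = aab drives D around a cycle from 2 back to itself; pumping y any number of times keeps D in 2 before reading z, and xyⁱz ∈ L(D) for every i ≥ 0.

yes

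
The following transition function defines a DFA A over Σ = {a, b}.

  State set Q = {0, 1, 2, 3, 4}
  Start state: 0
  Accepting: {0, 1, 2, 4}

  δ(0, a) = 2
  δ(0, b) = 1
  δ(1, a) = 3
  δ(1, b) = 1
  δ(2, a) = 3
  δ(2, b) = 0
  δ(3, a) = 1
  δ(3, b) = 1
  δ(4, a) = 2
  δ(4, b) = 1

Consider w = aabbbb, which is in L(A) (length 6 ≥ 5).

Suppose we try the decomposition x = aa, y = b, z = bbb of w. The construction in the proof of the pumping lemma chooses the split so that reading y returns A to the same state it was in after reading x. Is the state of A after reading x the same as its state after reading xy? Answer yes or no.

no

State sequence: 0 -a-> 2 -a-> 3 -b-> 1

After x (step 2): 3. After xy (step 3): 1.
They differ (3 ≠ 1), so y is not a cycle from the state after x; this split is not the one the pumping-lemma construction produces, and pumping y need not keep the string in L(A).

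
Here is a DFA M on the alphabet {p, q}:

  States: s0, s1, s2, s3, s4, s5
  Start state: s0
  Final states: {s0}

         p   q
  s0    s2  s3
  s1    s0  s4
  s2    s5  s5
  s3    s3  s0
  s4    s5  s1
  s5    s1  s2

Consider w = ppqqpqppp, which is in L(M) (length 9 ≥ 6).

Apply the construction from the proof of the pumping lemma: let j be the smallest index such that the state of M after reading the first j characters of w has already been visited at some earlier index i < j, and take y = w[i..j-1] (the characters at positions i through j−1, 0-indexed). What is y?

pq

Run of M on w = p p q q p q p p p:
  step 0: s0  (start)
  step 1: s2  (read p: s0→s2)
  step 2: s5  (read p: s2→s5)
  step 3: s2  (read q: s5→s2)   ← first repeat (s2 seen earlier)
  step 4: s5  (read q: s2→s5)
  step 5: s1  (read p: s5→s1)
  step 6: s4  (read q: s1→s4)
  step 7: s5  (read p: s4→s5)
  step 8: s1  (read p: s5→s1)
  step 9: s0  (read p: s1→s0)

So i = 1, j = 3, giving x = w[0:1] = p, y = w[1:3] = pq, z = w[3:9] = qpqppp.
Check: |xy| = 3 ≤ 6 and |y| = 2 ≥ 1. Reading y takes M from s2 back to s2, so every xyⁱz is accepted.
Since M has 6 states, any run of length ≥ 6 visits 6+1 states, so by pigeonhole some state repeats within the first 6 steps — that repeat gives the pumpable loop.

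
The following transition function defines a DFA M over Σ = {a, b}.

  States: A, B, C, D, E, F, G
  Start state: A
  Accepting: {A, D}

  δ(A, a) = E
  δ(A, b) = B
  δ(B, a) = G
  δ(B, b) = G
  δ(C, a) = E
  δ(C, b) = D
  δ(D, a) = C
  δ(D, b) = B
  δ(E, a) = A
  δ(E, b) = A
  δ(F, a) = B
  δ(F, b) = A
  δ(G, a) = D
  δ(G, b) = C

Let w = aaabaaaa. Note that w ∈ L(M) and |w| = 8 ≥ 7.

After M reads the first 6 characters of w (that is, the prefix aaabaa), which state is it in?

A

State sequence: A -a-> E -a-> A -a-> E -b-> A -a-> E -a-> A

After reading 6 characters, M is in state A.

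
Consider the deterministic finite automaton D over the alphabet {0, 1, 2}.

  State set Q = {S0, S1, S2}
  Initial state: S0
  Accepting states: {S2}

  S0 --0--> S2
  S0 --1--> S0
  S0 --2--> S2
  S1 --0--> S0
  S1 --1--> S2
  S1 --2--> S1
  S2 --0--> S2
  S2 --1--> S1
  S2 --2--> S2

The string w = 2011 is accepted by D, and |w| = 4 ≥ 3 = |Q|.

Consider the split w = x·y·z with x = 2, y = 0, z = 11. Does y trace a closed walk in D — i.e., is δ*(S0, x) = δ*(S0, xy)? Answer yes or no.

yes

Run of D on the first 2 characters of w = 2 0:
  step 0: S0  (start)
  step 1: S2  (read 2: S0→S2)
  step 2: S2  (read 0: S2→S2)

After x (step 1): S2. After xy (step 2): S2.
They match, so y = 0 drives D around a cycle from S2 back to itself; pumping y any number of times keeps D in S2 before reading z, and xyⁱz ∈ L(D) for every i ≥ 0.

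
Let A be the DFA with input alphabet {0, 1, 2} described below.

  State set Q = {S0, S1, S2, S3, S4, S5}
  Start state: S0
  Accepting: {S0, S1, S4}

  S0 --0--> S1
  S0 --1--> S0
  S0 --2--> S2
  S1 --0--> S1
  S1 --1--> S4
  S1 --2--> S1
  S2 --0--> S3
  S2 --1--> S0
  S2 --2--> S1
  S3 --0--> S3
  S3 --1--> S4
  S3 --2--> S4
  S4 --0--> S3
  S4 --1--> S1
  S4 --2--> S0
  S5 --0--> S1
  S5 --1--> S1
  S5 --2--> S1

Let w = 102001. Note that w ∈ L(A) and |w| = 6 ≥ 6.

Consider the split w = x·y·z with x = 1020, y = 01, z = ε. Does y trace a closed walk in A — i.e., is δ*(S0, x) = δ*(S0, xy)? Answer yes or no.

Run of A on the first 6 characters of w = 1 0 2 0 0 1:
  step 0: S0  (start)
  step 1: S0  (read 1: S0→S0)
  step 2: S1  (read 0: S0→S1)
  step 3: S1  (read 2: S1→S1)
  step 4: S1  (read 0: S1→S1)
  step 5: S1  (read 0: S1→S1)
  step 6: S4  (read 1: S1→S4)

After x (step 4): S1. After xy (step 6): S4.
They differ (S1 ≠ S4), so y is not a cycle from the state after x; this split is not the one the pumping-lemma construction produces, and pumping y need not keep the string in L(A).

no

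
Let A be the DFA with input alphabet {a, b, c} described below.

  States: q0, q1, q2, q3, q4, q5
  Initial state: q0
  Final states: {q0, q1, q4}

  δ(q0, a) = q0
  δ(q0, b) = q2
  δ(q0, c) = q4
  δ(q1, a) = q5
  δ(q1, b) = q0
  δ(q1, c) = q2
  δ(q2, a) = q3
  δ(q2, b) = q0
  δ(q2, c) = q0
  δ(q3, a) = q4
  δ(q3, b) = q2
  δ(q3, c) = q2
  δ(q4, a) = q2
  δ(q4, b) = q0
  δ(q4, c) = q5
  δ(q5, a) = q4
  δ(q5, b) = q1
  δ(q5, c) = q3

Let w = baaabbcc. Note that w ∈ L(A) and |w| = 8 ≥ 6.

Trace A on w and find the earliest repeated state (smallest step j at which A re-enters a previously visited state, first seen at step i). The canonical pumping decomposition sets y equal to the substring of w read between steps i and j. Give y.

aaa

Run of A on w = b a a a b b c c:
  step 0: q0  (start)
  step 1: q2  (read b: q0→q2)
  step 2: q3  (read a: q2→q3)
  step 3: q4  (read a: q3→q4)
  step 4: q2  (read a: q4→q2)   ← first repeat (q2 seen earlier)
  step 5: q0  (read b: q2→q0)
  step 6: q2  (read b: q0→q2)
  step 7: q0  (read c: q2→q0)
  step 8: q4  (read c: q0→q4)

So i = 1, j = 4, giving x = w[0:1] = b, y = w[1:4] = aaa, z = w[4:8] = bbcc.
Check: |xy| = 4 ≤ 6 and |y| = 3 ≥ 1. Reading y takes A from q2 back to q2, so every xyⁱz is accepted.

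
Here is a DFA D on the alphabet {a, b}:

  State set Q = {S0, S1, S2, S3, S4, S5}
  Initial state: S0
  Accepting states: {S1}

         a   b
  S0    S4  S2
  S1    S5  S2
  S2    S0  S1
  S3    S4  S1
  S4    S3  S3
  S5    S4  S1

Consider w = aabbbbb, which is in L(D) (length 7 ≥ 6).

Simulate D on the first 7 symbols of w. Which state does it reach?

Run of D on the first 7 characters of w = a a b b b b b:
  step 0: S0  (start)
  step 1: S4  (read a: S0→S4)
  step 2: S3  (read a: S4→S3)
  step 3: S1  (read b: S3→S1)
  step 4: S2  (read b: S1→S2)
  step 5: S1  (read b: S2→S1)
  step 6: S2  (read b: S1→S2)
  step 7: S1  (read b: S2→S1)

After reading 7 characters, D is in state S1.

S1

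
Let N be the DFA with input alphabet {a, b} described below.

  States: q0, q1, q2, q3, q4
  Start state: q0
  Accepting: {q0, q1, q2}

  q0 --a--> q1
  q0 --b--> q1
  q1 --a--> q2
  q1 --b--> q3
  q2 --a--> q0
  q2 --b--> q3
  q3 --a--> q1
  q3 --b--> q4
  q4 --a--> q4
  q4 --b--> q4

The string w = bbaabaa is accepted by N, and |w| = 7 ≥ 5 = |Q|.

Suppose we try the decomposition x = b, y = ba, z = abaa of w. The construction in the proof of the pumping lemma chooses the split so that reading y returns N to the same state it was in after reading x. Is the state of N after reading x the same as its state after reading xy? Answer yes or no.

yes

State sequence: q0 -b-> q1 -b-> q3 -a-> q1

After x (step 1): q1. After xy (step 3): q1.
They match, so y = ba drives N around a cycle from q1 back to itself; pumping y any number of times keeps N in q1 before reading z, and xyⁱz ∈ L(N) for every i ≥ 0.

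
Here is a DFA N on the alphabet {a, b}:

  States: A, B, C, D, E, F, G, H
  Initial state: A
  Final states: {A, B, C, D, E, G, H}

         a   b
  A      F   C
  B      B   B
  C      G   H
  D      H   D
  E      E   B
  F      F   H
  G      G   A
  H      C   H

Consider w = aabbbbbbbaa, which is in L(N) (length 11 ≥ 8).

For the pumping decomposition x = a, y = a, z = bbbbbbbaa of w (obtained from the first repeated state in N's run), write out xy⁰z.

xy⁰z = xz = a·bbbbbbbaa = abbbbbbbaa.
Reading y = a takes N from F back to F, so after x the machine is still in F, and z then leads to the accepting state G. Hence abbbbbbbaa ∈ L(N).

abbbbbbbaa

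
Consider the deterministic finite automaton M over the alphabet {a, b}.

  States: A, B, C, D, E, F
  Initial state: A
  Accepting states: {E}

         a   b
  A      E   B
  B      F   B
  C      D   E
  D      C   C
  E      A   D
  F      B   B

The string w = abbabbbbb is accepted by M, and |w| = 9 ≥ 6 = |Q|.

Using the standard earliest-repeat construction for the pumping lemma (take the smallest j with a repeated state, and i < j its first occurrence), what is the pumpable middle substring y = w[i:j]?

ba

Run of M on w = a b b a b b b b b:
  step 0: A  (start)
  step 1: E  (read a: A→E)
  step 2: D  (read b: E→D)
  step 3: C  (read b: D→C)
  step 4: D  (read a: C→D)   ← first repeat (D seen earlier)
  step 5: C  (read b: D→C)
  step 6: E  (read b: C→E)
  step 7: D  (read b: E→D)
  step 8: C  (read b: D→C)
  step 9: E  (read b: C→E)

So i = 2, j = 4, giving x = w[0:2] = ab, y = w[2:4] = ba, z = w[4:9] = bbbbb.
Check: |xy| = 4 ≤ 6 and |y| = 2 ≥ 1. Reading y takes M from D back to D, so every xyⁱz is accepted.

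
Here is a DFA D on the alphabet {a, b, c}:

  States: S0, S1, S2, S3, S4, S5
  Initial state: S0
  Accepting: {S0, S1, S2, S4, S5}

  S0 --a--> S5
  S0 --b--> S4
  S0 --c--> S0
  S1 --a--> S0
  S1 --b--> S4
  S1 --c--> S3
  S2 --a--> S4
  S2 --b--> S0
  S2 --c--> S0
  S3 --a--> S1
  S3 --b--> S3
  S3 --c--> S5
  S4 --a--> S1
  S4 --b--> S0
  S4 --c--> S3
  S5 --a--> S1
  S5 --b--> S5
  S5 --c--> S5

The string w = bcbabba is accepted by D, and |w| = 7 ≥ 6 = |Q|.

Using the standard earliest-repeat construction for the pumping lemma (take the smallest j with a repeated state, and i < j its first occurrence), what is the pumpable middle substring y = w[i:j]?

b

State sequence: S0 -b-> S4 -c-> S3 -b-> S3 -a-> S1 -b-> S4 -b-> S0 -a-> S5
First repeat at step 3: S3 was already visited.

So i = 2, j = 3, giving x = w[0:2] = bc, y = w[2:3] = b, z = w[3:7] = abba.
Check: |xy| = 3 ≤ 6 and |y| = 1 ≥ 1. Reading y takes D from S3 back to S3, so every xyⁱz is accepted.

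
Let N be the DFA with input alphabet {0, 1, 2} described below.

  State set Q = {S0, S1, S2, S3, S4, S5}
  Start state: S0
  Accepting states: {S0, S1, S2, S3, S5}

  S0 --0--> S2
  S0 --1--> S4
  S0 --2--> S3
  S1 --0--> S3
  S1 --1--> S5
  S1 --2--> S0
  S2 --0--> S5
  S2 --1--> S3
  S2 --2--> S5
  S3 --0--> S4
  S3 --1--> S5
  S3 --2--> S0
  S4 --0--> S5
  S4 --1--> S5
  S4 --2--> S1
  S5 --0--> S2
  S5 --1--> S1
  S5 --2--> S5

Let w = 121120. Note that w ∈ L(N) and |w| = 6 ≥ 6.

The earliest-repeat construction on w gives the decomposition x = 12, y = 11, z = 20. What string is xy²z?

xy^2z = 12·11·11·20 = 12111120.
Reading y = 11 takes N from S1 back to S1, so after x·y·y the machine is still in S1, and z then leads to the accepting state S2. Hence 12111120 ∈ L(N).

12111120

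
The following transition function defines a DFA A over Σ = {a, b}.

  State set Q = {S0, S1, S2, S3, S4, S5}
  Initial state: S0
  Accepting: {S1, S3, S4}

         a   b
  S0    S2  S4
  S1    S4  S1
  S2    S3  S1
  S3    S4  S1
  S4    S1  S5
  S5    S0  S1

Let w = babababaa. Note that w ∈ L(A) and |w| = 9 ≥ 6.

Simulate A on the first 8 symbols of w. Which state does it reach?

State sequence: S0 -b-> S4 -a-> S1 -b-> S1 -a-> S4 -b-> S5 -a-> S0 -b-> S4 -a-> S1

After reading 8 characters, A is in state S1.

S1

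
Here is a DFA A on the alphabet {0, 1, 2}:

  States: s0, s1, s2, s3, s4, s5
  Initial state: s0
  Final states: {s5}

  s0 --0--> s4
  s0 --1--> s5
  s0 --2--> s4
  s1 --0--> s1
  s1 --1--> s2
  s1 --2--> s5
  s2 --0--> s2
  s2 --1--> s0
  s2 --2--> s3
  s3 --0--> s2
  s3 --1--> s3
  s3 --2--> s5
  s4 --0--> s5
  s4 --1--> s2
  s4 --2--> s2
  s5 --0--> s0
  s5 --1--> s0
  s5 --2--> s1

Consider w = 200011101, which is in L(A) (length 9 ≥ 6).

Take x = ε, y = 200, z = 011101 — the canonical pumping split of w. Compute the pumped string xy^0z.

011101

xy⁰z = xz = ε·011101 = 011101.
Reading y = 200 takes A from s0 back to s0, so after x the machine is still in s0, and z then leads to the accepting state s5. Hence 011101 ∈ L(A).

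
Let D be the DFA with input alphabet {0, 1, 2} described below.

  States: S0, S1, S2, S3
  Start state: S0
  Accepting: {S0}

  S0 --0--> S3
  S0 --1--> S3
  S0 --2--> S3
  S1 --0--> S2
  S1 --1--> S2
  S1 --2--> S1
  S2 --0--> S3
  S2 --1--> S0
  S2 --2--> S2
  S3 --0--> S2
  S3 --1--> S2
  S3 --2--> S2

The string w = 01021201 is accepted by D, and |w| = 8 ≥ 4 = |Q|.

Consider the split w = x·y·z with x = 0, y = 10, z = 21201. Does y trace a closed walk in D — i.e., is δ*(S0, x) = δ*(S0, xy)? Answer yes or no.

yes

State sequence: S0 -0-> S3 -1-> S2 -0-> S3

After x (step 1): S3. After xy (step 3): S3.
They match, so y = 10 drives D around a cycle from S3 back to itself; pumping y any number of times keeps D in S3 before reading z, and xyⁱz ∈ L(D) for every i ≥ 0.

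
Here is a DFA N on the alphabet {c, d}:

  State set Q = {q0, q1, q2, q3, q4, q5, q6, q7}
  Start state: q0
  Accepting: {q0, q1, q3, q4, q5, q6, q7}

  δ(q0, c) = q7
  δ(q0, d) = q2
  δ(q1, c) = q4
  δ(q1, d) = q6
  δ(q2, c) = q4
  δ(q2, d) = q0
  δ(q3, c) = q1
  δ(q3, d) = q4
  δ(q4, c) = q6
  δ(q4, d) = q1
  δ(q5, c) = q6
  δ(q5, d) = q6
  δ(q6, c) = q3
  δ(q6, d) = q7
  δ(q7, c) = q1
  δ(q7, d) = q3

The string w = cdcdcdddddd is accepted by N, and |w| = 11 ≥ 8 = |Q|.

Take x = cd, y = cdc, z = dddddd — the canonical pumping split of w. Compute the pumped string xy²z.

cdcdccdcdddddd

xy^2z = cd·cdc·cdc·dddddd = cdcdccdcdddddd.
Reading y = cdc takes N from q3 back to q3, so after x·y·y the machine is still in q3, and z then leads to the accepting state q4. Hence cdcdccdcdddddd ∈ L(N).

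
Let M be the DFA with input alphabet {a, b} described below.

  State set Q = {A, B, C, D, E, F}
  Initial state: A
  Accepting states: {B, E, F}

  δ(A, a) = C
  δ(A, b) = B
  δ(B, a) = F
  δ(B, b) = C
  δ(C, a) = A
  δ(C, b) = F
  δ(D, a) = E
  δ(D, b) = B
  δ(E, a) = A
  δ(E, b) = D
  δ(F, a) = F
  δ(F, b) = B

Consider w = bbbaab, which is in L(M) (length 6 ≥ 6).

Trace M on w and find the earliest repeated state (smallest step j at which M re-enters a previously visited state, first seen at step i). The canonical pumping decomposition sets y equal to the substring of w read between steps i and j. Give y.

State sequence: A -b-> B -b-> C -b-> F -a-> F -a-> F -b-> B
First repeat at step 4: F was already visited.

So i = 3, j = 4, giving x = w[0:3] = bbb, y = w[3:4] = a, z = w[4:6] = ab.
Check: |xy| = 4 ≤ 6 and |y| = 1 ≥ 1. Reading y takes M from F back to F, so every xyⁱz is accepted.

a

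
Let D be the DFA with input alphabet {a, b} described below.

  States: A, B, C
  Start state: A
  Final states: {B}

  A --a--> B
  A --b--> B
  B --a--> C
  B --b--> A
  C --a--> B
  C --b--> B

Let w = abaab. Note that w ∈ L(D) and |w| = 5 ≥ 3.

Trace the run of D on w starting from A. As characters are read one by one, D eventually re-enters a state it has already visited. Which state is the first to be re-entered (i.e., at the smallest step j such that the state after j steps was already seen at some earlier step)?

A

State sequence: A -a-> B -b-> A -a-> B -a-> C -b-> B
First repeat at step 2: A was already visited.

The earliest repeat is at step j = 2: D is in A, which it already visited at step i = 0.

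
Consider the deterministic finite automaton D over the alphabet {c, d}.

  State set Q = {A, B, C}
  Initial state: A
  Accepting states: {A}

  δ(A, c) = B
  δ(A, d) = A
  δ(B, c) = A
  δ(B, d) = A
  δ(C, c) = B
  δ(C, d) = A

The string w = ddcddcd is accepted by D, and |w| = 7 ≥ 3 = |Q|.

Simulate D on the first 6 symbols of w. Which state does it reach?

State sequence: A -d-> A -d-> A -c-> B -d-> A -d-> A -c-> B

After reading 6 characters, D is in state B.
(This kind of state-tracing is the core of the pumping-lemma construction: with 3 states, pigeonhole forces a repeat within the first 3 steps.)

B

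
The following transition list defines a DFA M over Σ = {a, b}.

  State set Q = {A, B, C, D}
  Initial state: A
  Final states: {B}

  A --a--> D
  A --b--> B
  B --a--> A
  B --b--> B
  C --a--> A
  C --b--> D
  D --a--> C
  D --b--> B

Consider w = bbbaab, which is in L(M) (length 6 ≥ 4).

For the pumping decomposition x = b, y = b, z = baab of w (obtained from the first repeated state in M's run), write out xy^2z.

bbbbaab

xy^2z = b·b·b·baab = bbbbaab.
Reading y = b takes M from B back to B, so after x·y·y the machine is still in B, and z then leads to the accepting state B. Hence bbbbaab ∈ L(M).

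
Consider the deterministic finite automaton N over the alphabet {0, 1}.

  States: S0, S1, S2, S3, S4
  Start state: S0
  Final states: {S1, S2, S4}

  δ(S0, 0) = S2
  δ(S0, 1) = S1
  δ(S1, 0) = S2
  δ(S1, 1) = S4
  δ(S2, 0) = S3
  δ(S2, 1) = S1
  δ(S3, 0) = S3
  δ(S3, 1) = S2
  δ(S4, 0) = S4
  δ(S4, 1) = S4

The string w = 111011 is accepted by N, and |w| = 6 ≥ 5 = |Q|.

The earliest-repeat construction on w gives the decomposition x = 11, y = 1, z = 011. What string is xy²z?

xy^2z = 11·1·1·011 = 1111011.
Reading y = 1 takes N from S4 back to S4, so after x·y·y the machine is still in S4, and z then leads to the accepting state S4. Hence 1111011 ∈ L(N).

1111011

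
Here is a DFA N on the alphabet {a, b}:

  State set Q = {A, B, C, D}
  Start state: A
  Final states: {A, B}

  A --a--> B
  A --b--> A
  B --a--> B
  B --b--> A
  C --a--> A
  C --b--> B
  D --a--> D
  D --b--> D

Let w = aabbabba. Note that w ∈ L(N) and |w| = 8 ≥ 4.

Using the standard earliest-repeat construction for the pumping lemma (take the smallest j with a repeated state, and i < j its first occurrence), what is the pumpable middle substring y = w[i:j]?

a

State sequence: A -a-> B -a-> B -b-> A -b-> A -a-> B -b-> A -b-> A -a-> B
First repeat at step 2: B was already visited.

So i = 1, j = 2, giving x = w[0:1] = a, y = w[1:2] = a, z = w[2:8] = bbabba.
Check: |xy| = 2 ≤ 4 and |y| = 1 ≥ 1. Reading y takes N from B back to B, so every xyⁱz is accepted.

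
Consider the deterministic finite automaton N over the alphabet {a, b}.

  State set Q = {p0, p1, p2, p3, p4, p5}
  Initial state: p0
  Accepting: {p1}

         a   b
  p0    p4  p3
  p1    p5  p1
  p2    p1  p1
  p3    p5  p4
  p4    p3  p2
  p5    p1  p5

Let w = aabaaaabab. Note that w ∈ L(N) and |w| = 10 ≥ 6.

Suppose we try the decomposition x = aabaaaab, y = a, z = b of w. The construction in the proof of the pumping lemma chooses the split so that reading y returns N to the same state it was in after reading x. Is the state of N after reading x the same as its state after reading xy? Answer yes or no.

Run of N on the first 9 characters of w = a a b a a a a b a:
  step 0: p0  (start)
  step 1: p4  (read a: p0→p4)
  step 2: p3  (read a: p4→p3)
  step 3: p4  (read b: p3→p4)
  step 4: p3  (read a: p4→p3)
  step 5: p5  (read a: p3→p5)
  step 6: p1  (read a: p5→p1)
  step 7: p5  (read a: p1→p5)
  step 8: p5  (read b: p5→p5)
  step 9: p1  (read a: p5→p1)

After x (step 8): p5. After xy (step 9): p1.
They differ (p5 ≠ p1), so y is not a cycle from the state after x; this split is not the one the pumping-lemma construction produces, and pumping y need not keep the string in L(N).

no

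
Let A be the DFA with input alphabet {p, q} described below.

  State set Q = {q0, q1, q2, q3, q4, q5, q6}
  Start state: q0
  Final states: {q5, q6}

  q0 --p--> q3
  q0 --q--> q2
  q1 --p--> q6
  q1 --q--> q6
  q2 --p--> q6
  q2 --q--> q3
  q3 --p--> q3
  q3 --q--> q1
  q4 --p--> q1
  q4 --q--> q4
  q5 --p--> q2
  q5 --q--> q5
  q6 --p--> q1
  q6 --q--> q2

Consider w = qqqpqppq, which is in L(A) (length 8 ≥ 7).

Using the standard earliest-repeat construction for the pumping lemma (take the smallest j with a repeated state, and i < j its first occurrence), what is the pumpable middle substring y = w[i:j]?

Run of A on w = q q q p q p p q:
  step 0: q0  (start)
  step 1: q2  (read q: q0→q2)
  step 2: q3  (read q: q2→q3)
  step 3: q1  (read q: q3→q1)
  step 4: q6  (read p: q1→q6)
  step 5: q2  (read q: q6→q2)   ← first repeat (q2 seen earlier)
  step 6: q6  (read p: q2→q6)
  step 7: q1  (read p: q6→q1)
  step 8: q6  (read q: q1→q6)

So i = 1, j = 5, giving x = w[0:1] = q, y = w[1:5] = qqpq, z = w[5:8] = ppq.
Check: |xy| = 5 ≤ 7 and |y| = 4 ≥ 1. Reading y takes A from q2 back to q2, so every xyⁱz is accepted.

qqpq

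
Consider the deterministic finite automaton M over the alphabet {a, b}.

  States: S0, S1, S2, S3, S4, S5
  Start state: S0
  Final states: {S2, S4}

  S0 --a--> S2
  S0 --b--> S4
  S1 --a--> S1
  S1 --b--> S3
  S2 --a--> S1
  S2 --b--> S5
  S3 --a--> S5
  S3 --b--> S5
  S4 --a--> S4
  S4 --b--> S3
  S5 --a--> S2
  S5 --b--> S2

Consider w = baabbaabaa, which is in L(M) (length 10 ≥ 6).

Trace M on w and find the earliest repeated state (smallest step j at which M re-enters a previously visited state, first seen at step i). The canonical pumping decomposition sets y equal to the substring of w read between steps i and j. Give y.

a

State sequence: S0 -b-> S4 -a-> S4 -a-> S4 -b-> S3 -b-> S5 -a-> S2 -a-> S1 -b-> S3 -a-> S5 -a-> S2
First repeat at step 2: S4 was already visited.

So i = 1, j = 2, giving x = w[0:1] = b, y = w[1:2] = a, z = w[2:10] = abbaabaa.
Check: |xy| = 2 ≤ 6 and |y| = 1 ≥ 1. Reading y takes M from S4 back to S4, so every xyⁱz is accepted.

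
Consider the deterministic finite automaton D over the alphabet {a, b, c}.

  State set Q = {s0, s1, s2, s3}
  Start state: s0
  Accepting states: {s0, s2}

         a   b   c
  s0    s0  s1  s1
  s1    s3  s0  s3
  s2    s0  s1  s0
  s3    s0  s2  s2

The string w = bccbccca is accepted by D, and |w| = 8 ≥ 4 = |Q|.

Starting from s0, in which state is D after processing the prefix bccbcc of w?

s2

State sequence: s0 -b-> s1 -c-> s3 -c-> s2 -b-> s1 -c-> s3 -c-> s2

After reading 6 characters, D is in state s2.
(This kind of state-tracing is the core of the pumping-lemma construction: with 4 states, pigeonhole forces a repeat within the first 4 steps.)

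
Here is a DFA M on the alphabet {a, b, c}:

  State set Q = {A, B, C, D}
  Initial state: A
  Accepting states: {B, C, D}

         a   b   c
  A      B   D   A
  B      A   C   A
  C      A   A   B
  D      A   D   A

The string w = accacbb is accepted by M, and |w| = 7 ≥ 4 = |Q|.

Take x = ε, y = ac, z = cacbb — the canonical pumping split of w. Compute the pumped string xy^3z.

acacaccacbb

xy^3z = ε·ac·ac·ac·cacbb = acacaccacbb.
Reading y = ac takes M from A back to A, so after x·y·y·y the machine is still in A, and z then leads to the accepting state D. Hence acacaccacbb ∈ L(M).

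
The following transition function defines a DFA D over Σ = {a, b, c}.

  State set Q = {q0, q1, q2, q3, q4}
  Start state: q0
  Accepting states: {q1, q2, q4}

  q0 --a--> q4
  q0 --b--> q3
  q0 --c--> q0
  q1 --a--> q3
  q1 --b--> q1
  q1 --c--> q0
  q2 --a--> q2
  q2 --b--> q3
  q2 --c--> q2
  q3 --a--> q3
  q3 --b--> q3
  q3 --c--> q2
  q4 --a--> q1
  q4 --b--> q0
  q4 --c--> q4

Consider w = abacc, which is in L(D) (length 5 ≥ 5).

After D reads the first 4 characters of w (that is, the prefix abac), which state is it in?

Run of D on the first 4 characters of w = a b a c:
  step 0: q0  (start)
  step 1: q4  (read a: q0→q4)
  step 2: q0  (read b: q4→q0)
  step 3: q4  (read a: q0→q4)
  step 4: q4  (read c: q4→q4)

After reading 4 characters, D is in state q4.

q4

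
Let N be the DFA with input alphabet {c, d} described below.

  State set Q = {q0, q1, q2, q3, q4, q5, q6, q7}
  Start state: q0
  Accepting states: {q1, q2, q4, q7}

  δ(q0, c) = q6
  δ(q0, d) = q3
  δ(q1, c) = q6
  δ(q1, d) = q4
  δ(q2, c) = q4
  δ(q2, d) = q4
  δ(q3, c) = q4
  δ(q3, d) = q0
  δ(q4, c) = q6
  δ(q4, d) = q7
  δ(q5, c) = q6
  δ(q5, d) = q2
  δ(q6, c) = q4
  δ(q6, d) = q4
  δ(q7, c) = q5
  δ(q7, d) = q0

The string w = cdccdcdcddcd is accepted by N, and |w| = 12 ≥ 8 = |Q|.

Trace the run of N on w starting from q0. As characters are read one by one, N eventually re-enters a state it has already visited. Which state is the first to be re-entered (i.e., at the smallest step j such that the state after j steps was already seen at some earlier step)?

q6

State sequence: q0 -c-> q6 -d-> q4 -c-> q6 -c-> q4 -d-> q7 -c-> q5 -d-> q2 -c-> q4 -d-> q7 -d-> q0 -c-> q6 -d-> q4
First repeat at step 3: q6 was already visited.

The earliest repeat is at step j = 3: N is in q6, which it already visited at step i = 1.
Since N has 8 states, any run of length ≥ 8 visits 8+1 states, so by pigeonhole some state repeats within the first 8 steps — that repeat gives the pumpable loop.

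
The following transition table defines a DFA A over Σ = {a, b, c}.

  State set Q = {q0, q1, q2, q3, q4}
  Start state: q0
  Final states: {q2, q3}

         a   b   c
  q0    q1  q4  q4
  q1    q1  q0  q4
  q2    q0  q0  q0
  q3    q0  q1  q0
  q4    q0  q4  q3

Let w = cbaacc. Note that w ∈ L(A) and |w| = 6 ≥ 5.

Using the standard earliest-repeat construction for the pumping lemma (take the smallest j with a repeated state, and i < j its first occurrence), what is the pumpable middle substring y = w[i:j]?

b

Run of A on w = c b a a c c:
  step 0: q0  (start)
  step 1: q4  (read c: q0→q4)
  step 2: q4  (read b: q4→q4)   ← first repeat (q4 seen earlier)
  step 3: q0  (read a: q4→q0)
  step 4: q1  (read a: q0→q1)
  step 5: q4  (read c: q1→q4)
  step 6: q3  (read c: q4→q3)

So i = 1, j = 2, giving x = w[0:1] = c, y = w[1:2] = b, z = w[2:6] = aacc.
Check: |xy| = 2 ≤ 5 and |y| = 1 ≥ 1. Reading y takes A from q4 back to q4, so every xyⁱz is accepted.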